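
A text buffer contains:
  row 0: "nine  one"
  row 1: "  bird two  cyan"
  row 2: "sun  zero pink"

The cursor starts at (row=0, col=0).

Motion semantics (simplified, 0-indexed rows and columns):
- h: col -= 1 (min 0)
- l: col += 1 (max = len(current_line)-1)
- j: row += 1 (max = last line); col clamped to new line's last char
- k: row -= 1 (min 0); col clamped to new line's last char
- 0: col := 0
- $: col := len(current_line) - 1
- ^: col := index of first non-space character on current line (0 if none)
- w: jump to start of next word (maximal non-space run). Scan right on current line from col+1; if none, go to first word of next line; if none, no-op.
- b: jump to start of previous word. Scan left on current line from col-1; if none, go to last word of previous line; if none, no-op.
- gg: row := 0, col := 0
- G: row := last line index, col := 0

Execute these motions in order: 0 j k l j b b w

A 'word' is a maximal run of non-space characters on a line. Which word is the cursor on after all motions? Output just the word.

After 1 (0): row=0 col=0 char='n'
After 2 (j): row=1 col=0 char='_'
After 3 (k): row=0 col=0 char='n'
After 4 (l): row=0 col=1 char='i'
After 5 (j): row=1 col=1 char='_'
After 6 (b): row=0 col=6 char='o'
After 7 (b): row=0 col=0 char='n'
After 8 (w): row=0 col=6 char='o'

Answer: one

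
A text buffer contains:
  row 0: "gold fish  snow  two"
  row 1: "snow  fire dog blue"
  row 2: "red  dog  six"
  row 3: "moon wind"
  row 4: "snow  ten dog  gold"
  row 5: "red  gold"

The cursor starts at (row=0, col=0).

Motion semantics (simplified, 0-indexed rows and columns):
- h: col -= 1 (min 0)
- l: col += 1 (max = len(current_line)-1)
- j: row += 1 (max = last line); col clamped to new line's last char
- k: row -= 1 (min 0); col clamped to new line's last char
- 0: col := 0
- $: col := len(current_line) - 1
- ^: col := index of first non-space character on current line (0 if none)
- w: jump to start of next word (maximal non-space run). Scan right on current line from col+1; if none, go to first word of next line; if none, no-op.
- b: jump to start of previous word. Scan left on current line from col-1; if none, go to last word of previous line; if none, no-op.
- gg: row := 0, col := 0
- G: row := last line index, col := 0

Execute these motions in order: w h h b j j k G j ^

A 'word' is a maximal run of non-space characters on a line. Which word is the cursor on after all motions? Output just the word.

Answer: red

Derivation:
After 1 (w): row=0 col=5 char='f'
After 2 (h): row=0 col=4 char='_'
After 3 (h): row=0 col=3 char='d'
After 4 (b): row=0 col=0 char='g'
After 5 (j): row=1 col=0 char='s'
After 6 (j): row=2 col=0 char='r'
After 7 (k): row=1 col=0 char='s'
After 8 (G): row=5 col=0 char='r'
After 9 (j): row=5 col=0 char='r'
After 10 (^): row=5 col=0 char='r'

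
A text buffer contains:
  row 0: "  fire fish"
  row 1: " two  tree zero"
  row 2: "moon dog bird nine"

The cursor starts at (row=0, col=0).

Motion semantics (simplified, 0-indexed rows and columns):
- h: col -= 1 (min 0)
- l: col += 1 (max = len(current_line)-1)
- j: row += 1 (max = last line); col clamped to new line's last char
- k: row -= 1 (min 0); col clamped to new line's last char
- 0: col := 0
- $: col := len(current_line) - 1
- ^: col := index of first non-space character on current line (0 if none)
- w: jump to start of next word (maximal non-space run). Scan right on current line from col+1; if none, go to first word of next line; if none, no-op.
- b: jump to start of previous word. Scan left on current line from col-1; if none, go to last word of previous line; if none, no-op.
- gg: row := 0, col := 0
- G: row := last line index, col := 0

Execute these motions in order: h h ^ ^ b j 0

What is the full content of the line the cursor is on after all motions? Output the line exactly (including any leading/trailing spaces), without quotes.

Answer:  two  tree zero

Derivation:
After 1 (h): row=0 col=0 char='_'
After 2 (h): row=0 col=0 char='_'
After 3 (^): row=0 col=2 char='f'
After 4 (^): row=0 col=2 char='f'
After 5 (b): row=0 col=2 char='f'
After 6 (j): row=1 col=2 char='w'
After 7 (0): row=1 col=0 char='_'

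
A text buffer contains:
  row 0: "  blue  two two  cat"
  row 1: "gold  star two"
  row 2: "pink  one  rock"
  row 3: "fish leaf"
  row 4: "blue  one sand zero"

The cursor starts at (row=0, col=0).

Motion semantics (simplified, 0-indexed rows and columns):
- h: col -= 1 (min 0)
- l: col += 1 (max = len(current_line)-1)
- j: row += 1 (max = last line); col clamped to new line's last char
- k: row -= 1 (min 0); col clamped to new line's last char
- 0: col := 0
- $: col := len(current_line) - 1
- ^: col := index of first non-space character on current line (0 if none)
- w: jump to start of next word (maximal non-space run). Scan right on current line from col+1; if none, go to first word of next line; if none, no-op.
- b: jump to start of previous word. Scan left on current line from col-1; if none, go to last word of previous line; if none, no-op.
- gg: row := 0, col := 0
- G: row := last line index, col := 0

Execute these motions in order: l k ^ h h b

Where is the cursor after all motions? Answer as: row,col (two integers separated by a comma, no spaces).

Answer: 0,0

Derivation:
After 1 (l): row=0 col=1 char='_'
After 2 (k): row=0 col=1 char='_'
After 3 (^): row=0 col=2 char='b'
After 4 (h): row=0 col=1 char='_'
After 5 (h): row=0 col=0 char='_'
After 6 (b): row=0 col=0 char='_'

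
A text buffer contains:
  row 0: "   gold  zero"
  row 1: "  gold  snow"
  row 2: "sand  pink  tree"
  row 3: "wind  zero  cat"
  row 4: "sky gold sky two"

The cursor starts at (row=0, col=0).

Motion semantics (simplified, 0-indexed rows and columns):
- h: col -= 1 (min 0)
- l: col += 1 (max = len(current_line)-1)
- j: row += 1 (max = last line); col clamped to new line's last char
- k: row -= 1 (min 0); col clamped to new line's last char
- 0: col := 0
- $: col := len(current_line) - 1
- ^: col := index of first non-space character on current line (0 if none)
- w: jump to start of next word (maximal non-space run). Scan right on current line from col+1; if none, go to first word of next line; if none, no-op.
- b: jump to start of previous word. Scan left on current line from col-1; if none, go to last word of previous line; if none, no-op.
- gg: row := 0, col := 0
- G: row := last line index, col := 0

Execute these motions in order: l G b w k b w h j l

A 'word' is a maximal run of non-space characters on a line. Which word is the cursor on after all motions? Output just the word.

After 1 (l): row=0 col=1 char='_'
After 2 (G): row=4 col=0 char='s'
After 3 (b): row=3 col=12 char='c'
After 4 (w): row=4 col=0 char='s'
After 5 (k): row=3 col=0 char='w'
After 6 (b): row=2 col=12 char='t'
After 7 (w): row=3 col=0 char='w'
After 8 (h): row=3 col=0 char='w'
After 9 (j): row=4 col=0 char='s'
After 10 (l): row=4 col=1 char='k'

Answer: sky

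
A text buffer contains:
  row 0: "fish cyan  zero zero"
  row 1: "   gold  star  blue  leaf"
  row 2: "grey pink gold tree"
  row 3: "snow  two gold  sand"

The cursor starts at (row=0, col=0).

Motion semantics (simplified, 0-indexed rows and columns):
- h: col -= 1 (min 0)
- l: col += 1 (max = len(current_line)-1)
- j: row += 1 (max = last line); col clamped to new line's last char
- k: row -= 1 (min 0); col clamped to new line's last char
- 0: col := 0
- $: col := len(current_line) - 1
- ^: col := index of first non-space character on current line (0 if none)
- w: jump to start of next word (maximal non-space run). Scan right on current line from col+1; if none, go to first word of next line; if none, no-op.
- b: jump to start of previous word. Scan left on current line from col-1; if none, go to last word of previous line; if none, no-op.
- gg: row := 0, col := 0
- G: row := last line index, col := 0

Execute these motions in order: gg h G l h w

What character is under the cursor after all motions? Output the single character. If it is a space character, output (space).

Answer: t

Derivation:
After 1 (gg): row=0 col=0 char='f'
After 2 (h): row=0 col=0 char='f'
After 3 (G): row=3 col=0 char='s'
After 4 (l): row=3 col=1 char='n'
After 5 (h): row=3 col=0 char='s'
After 6 (w): row=3 col=6 char='t'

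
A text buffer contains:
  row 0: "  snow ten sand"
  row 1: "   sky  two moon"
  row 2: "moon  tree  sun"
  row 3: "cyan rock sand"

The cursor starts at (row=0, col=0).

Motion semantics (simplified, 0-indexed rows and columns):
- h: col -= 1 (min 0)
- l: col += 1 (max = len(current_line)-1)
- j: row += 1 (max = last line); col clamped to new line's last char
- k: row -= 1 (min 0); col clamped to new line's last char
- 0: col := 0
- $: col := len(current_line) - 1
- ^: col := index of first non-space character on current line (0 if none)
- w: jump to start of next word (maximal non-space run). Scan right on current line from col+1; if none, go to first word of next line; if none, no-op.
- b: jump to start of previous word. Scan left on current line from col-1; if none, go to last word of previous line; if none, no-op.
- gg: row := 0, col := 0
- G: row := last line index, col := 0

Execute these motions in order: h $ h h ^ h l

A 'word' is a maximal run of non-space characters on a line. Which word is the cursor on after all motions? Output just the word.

After 1 (h): row=0 col=0 char='_'
After 2 ($): row=0 col=14 char='d'
After 3 (h): row=0 col=13 char='n'
After 4 (h): row=0 col=12 char='a'
After 5 (^): row=0 col=2 char='s'
After 6 (h): row=0 col=1 char='_'
After 7 (l): row=0 col=2 char='s'

Answer: snow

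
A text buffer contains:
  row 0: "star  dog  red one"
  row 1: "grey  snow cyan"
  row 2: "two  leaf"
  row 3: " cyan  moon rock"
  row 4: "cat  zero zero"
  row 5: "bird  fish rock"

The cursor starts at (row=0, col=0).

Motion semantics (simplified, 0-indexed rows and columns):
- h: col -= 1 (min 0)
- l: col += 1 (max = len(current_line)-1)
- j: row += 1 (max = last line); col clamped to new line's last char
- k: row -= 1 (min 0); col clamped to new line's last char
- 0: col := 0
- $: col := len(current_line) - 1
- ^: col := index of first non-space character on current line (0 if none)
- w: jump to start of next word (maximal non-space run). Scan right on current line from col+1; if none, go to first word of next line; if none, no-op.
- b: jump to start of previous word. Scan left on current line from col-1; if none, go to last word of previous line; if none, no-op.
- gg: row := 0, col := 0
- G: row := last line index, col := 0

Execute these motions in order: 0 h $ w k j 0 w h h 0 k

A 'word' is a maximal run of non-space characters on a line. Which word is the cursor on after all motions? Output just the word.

After 1 (0): row=0 col=0 char='s'
After 2 (h): row=0 col=0 char='s'
After 3 ($): row=0 col=17 char='e'
After 4 (w): row=1 col=0 char='g'
After 5 (k): row=0 col=0 char='s'
After 6 (j): row=1 col=0 char='g'
After 7 (0): row=1 col=0 char='g'
After 8 (w): row=1 col=6 char='s'
After 9 (h): row=1 col=5 char='_'
After 10 (h): row=1 col=4 char='_'
After 11 (0): row=1 col=0 char='g'
After 12 (k): row=0 col=0 char='s'

Answer: star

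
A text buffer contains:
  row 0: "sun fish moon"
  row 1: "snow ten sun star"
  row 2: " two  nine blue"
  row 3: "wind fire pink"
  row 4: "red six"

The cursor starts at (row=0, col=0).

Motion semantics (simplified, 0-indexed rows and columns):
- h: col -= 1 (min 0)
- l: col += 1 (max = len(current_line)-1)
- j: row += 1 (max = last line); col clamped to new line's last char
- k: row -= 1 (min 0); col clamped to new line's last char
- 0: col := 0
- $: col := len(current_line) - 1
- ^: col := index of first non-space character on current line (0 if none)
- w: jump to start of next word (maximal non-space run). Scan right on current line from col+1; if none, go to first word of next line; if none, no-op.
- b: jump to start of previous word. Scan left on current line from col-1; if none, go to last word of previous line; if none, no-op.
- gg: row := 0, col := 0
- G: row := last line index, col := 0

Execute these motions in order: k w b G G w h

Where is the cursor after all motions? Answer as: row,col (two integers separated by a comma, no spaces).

Answer: 4,3

Derivation:
After 1 (k): row=0 col=0 char='s'
After 2 (w): row=0 col=4 char='f'
After 3 (b): row=0 col=0 char='s'
After 4 (G): row=4 col=0 char='r'
After 5 (G): row=4 col=0 char='r'
After 6 (w): row=4 col=4 char='s'
After 7 (h): row=4 col=3 char='_'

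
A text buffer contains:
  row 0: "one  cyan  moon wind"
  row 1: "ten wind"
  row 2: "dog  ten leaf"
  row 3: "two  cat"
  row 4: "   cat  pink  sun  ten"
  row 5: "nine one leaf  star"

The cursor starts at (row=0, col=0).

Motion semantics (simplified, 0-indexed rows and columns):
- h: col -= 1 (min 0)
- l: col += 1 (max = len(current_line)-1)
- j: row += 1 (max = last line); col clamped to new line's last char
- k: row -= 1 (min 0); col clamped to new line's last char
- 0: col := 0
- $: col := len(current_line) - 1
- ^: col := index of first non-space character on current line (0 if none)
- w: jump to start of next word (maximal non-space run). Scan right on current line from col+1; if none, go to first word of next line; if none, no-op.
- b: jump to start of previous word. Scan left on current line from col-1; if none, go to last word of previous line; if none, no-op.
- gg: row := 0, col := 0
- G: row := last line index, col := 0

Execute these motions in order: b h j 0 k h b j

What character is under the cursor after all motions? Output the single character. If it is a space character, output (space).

Answer: t

Derivation:
After 1 (b): row=0 col=0 char='o'
After 2 (h): row=0 col=0 char='o'
After 3 (j): row=1 col=0 char='t'
After 4 (0): row=1 col=0 char='t'
After 5 (k): row=0 col=0 char='o'
After 6 (h): row=0 col=0 char='o'
After 7 (b): row=0 col=0 char='o'
After 8 (j): row=1 col=0 char='t'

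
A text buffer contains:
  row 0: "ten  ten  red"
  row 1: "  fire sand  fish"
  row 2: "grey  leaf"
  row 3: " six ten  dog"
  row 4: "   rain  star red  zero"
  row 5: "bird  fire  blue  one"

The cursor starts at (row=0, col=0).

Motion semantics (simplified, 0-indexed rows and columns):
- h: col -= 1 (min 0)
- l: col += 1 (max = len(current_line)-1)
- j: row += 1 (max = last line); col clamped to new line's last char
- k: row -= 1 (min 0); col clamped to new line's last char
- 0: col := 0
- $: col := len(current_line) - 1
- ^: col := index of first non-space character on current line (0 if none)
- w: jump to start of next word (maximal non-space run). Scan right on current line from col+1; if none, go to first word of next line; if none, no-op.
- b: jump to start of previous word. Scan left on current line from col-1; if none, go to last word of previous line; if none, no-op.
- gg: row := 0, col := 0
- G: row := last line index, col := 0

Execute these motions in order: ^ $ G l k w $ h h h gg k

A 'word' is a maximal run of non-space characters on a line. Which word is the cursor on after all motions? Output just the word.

Answer: ten

Derivation:
After 1 (^): row=0 col=0 char='t'
After 2 ($): row=0 col=12 char='d'
After 3 (G): row=5 col=0 char='b'
After 4 (l): row=5 col=1 char='i'
After 5 (k): row=4 col=1 char='_'
After 6 (w): row=4 col=3 char='r'
After 7 ($): row=4 col=22 char='o'
After 8 (h): row=4 col=21 char='r'
After 9 (h): row=4 col=20 char='e'
After 10 (h): row=4 col=19 char='z'
After 11 (gg): row=0 col=0 char='t'
After 12 (k): row=0 col=0 char='t'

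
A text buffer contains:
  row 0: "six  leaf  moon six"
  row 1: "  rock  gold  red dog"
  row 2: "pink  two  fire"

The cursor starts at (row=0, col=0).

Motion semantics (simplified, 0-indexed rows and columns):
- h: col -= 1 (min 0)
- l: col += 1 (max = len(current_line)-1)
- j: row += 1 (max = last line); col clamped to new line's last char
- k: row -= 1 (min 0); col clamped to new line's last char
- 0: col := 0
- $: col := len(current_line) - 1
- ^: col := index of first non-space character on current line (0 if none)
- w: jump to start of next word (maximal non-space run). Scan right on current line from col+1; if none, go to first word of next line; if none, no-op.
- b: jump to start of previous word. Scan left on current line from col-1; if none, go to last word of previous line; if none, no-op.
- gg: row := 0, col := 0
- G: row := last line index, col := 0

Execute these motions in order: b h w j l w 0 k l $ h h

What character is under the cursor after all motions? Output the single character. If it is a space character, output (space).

After 1 (b): row=0 col=0 char='s'
After 2 (h): row=0 col=0 char='s'
After 3 (w): row=0 col=5 char='l'
After 4 (j): row=1 col=5 char='k'
After 5 (l): row=1 col=6 char='_'
After 6 (w): row=1 col=8 char='g'
After 7 (0): row=1 col=0 char='_'
After 8 (k): row=0 col=0 char='s'
After 9 (l): row=0 col=1 char='i'
After 10 ($): row=0 col=18 char='x'
After 11 (h): row=0 col=17 char='i'
After 12 (h): row=0 col=16 char='s'

Answer: s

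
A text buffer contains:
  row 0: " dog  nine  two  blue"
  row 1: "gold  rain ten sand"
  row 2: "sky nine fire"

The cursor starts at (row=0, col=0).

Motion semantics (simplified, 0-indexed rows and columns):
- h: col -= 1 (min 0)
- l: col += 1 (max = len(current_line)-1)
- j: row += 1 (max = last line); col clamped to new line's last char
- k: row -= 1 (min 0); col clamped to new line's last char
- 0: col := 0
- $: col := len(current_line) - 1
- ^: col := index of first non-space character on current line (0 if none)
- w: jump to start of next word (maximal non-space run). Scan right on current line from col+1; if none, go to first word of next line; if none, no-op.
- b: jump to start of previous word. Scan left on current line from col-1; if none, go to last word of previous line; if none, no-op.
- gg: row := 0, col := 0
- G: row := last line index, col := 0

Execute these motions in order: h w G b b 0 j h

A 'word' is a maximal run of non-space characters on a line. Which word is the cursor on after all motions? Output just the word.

After 1 (h): row=0 col=0 char='_'
After 2 (w): row=0 col=1 char='d'
After 3 (G): row=2 col=0 char='s'
After 4 (b): row=1 col=15 char='s'
After 5 (b): row=1 col=11 char='t'
After 6 (0): row=1 col=0 char='g'
After 7 (j): row=2 col=0 char='s'
After 8 (h): row=2 col=0 char='s'

Answer: sky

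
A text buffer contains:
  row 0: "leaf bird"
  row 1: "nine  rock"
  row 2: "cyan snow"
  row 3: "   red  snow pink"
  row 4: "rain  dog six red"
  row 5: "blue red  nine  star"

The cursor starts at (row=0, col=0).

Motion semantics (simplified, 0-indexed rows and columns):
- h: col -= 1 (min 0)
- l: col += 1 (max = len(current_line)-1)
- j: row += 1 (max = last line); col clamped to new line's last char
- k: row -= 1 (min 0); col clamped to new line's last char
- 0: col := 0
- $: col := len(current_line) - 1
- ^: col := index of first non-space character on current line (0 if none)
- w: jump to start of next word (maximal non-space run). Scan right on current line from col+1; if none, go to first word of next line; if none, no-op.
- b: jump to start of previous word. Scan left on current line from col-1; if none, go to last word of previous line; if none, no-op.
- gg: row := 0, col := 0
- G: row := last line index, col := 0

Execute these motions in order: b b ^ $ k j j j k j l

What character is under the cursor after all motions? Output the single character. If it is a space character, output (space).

Answer: n

Derivation:
After 1 (b): row=0 col=0 char='l'
After 2 (b): row=0 col=0 char='l'
After 3 (^): row=0 col=0 char='l'
After 4 ($): row=0 col=8 char='d'
After 5 (k): row=0 col=8 char='d'
After 6 (j): row=1 col=8 char='c'
After 7 (j): row=2 col=8 char='w'
After 8 (j): row=3 col=8 char='s'
After 9 (k): row=2 col=8 char='w'
After 10 (j): row=3 col=8 char='s'
After 11 (l): row=3 col=9 char='n'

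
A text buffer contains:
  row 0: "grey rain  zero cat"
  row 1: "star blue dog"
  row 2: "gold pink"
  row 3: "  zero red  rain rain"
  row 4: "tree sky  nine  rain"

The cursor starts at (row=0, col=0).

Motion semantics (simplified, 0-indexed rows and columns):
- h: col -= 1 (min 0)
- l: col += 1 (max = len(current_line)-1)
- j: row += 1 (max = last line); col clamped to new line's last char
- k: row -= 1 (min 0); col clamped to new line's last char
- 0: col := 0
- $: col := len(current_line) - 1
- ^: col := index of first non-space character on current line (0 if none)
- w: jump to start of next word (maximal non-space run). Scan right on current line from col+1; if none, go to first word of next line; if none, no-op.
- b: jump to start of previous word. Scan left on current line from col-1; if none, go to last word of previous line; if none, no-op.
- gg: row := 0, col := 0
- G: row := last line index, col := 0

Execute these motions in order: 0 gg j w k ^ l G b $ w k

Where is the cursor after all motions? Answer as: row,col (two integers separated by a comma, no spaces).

Answer: 3,0

Derivation:
After 1 (0): row=0 col=0 char='g'
After 2 (gg): row=0 col=0 char='g'
After 3 (j): row=1 col=0 char='s'
After 4 (w): row=1 col=5 char='b'
After 5 (k): row=0 col=5 char='r'
After 6 (^): row=0 col=0 char='g'
After 7 (l): row=0 col=1 char='r'
After 8 (G): row=4 col=0 char='t'
After 9 (b): row=3 col=17 char='r'
After 10 ($): row=3 col=20 char='n'
After 11 (w): row=4 col=0 char='t'
After 12 (k): row=3 col=0 char='_'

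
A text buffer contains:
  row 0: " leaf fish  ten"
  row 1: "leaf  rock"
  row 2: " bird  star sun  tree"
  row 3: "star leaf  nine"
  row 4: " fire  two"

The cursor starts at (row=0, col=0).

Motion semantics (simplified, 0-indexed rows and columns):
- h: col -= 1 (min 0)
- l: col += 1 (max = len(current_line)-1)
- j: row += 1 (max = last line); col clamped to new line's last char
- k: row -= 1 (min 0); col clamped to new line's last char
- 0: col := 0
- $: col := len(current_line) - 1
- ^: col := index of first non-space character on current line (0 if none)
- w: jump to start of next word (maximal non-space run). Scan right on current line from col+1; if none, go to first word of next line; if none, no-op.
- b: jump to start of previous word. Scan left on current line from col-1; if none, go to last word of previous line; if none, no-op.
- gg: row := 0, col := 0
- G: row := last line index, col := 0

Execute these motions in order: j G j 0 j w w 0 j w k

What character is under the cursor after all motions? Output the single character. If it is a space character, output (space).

After 1 (j): row=1 col=0 char='l'
After 2 (G): row=4 col=0 char='_'
After 3 (j): row=4 col=0 char='_'
After 4 (0): row=4 col=0 char='_'
After 5 (j): row=4 col=0 char='_'
After 6 (w): row=4 col=1 char='f'
After 7 (w): row=4 col=7 char='t'
After 8 (0): row=4 col=0 char='_'
After 9 (j): row=4 col=0 char='_'
After 10 (w): row=4 col=1 char='f'
After 11 (k): row=3 col=1 char='t'

Answer: t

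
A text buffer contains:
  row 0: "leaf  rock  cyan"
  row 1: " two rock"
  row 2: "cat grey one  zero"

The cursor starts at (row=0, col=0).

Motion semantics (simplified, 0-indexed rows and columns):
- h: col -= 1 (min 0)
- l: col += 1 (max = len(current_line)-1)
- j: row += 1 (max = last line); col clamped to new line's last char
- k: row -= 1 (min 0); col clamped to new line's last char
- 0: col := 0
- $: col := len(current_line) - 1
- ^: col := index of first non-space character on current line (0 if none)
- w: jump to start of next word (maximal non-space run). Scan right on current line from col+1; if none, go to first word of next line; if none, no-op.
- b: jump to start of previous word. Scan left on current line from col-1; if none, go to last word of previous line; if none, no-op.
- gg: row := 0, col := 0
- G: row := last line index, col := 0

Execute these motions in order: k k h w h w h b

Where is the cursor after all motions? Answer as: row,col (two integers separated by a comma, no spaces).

After 1 (k): row=0 col=0 char='l'
After 2 (k): row=0 col=0 char='l'
After 3 (h): row=0 col=0 char='l'
After 4 (w): row=0 col=6 char='r'
After 5 (h): row=0 col=5 char='_'
After 6 (w): row=0 col=6 char='r'
After 7 (h): row=0 col=5 char='_'
After 8 (b): row=0 col=0 char='l'

Answer: 0,0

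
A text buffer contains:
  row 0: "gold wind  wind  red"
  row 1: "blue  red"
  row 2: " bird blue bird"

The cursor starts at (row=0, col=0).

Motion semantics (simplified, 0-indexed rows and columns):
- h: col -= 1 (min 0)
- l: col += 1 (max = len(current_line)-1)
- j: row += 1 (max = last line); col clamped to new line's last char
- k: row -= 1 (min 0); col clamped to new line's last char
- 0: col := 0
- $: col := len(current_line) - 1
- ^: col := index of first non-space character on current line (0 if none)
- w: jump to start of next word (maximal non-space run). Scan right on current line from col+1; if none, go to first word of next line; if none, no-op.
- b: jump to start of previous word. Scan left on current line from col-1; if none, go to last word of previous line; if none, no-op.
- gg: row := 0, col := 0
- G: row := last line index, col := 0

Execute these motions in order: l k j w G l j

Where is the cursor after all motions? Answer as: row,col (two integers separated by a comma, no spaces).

Answer: 2,1

Derivation:
After 1 (l): row=0 col=1 char='o'
After 2 (k): row=0 col=1 char='o'
After 3 (j): row=1 col=1 char='l'
After 4 (w): row=1 col=6 char='r'
After 5 (G): row=2 col=0 char='_'
After 6 (l): row=2 col=1 char='b'
After 7 (j): row=2 col=1 char='b'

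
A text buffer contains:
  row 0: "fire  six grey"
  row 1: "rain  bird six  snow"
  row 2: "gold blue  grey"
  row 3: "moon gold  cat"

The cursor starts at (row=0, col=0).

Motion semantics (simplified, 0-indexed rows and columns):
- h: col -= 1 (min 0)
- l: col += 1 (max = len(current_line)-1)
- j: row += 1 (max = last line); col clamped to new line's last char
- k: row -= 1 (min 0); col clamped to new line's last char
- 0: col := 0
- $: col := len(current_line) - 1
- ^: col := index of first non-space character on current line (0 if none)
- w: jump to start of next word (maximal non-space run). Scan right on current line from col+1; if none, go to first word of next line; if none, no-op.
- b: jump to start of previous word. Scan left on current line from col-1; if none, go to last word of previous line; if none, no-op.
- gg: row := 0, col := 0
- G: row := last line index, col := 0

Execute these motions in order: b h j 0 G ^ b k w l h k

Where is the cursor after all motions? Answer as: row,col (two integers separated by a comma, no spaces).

After 1 (b): row=0 col=0 char='f'
After 2 (h): row=0 col=0 char='f'
After 3 (j): row=1 col=0 char='r'
After 4 (0): row=1 col=0 char='r'
After 5 (G): row=3 col=0 char='m'
After 6 (^): row=3 col=0 char='m'
After 7 (b): row=2 col=11 char='g'
After 8 (k): row=1 col=11 char='s'
After 9 (w): row=1 col=16 char='s'
After 10 (l): row=1 col=17 char='n'
After 11 (h): row=1 col=16 char='s'
After 12 (k): row=0 col=13 char='y'

Answer: 0,13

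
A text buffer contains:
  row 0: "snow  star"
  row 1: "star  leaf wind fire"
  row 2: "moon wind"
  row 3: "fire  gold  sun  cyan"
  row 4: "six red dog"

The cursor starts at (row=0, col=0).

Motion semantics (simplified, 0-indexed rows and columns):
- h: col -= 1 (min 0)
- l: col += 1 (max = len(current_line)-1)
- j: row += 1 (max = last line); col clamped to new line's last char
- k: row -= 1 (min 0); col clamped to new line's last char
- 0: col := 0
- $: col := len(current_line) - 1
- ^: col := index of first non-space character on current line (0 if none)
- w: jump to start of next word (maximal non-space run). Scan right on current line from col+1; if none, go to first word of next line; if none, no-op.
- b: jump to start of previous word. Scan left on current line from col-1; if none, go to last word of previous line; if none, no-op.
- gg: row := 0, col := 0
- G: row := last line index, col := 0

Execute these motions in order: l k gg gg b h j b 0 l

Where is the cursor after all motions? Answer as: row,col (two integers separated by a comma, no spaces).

Answer: 0,1

Derivation:
After 1 (l): row=0 col=1 char='n'
After 2 (k): row=0 col=1 char='n'
After 3 (gg): row=0 col=0 char='s'
After 4 (gg): row=0 col=0 char='s'
After 5 (b): row=0 col=0 char='s'
After 6 (h): row=0 col=0 char='s'
After 7 (j): row=1 col=0 char='s'
After 8 (b): row=0 col=6 char='s'
After 9 (0): row=0 col=0 char='s'
After 10 (l): row=0 col=1 char='n'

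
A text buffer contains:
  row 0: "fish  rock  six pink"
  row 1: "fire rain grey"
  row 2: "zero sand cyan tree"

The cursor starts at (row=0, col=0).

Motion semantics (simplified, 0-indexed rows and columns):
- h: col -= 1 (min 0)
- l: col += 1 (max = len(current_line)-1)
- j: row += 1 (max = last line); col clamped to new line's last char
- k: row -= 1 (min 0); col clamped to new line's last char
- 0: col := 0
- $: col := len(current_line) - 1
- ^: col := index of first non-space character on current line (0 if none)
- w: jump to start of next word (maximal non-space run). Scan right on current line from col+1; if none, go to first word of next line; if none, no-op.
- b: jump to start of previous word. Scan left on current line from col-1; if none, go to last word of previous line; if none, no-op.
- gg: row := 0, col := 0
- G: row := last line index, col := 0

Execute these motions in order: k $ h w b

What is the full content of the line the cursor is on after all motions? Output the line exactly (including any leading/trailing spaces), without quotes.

Answer: fish  rock  six pink

Derivation:
After 1 (k): row=0 col=0 char='f'
After 2 ($): row=0 col=19 char='k'
After 3 (h): row=0 col=18 char='n'
After 4 (w): row=1 col=0 char='f'
After 5 (b): row=0 col=16 char='p'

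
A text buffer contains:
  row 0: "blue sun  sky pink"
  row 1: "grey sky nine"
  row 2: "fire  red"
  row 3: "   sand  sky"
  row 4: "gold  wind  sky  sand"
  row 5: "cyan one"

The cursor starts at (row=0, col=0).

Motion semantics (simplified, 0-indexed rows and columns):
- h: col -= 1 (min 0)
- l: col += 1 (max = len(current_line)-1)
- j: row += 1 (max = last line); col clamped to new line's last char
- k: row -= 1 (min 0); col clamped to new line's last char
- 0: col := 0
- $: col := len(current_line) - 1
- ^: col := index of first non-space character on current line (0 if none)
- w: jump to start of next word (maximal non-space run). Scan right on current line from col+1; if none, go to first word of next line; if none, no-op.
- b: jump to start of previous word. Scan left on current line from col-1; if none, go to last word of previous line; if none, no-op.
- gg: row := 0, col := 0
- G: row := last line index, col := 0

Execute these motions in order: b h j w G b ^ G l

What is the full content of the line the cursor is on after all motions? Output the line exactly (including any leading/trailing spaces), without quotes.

After 1 (b): row=0 col=0 char='b'
After 2 (h): row=0 col=0 char='b'
After 3 (j): row=1 col=0 char='g'
After 4 (w): row=1 col=5 char='s'
After 5 (G): row=5 col=0 char='c'
After 6 (b): row=4 col=17 char='s'
After 7 (^): row=4 col=0 char='g'
After 8 (G): row=5 col=0 char='c'
After 9 (l): row=5 col=1 char='y'

Answer: cyan one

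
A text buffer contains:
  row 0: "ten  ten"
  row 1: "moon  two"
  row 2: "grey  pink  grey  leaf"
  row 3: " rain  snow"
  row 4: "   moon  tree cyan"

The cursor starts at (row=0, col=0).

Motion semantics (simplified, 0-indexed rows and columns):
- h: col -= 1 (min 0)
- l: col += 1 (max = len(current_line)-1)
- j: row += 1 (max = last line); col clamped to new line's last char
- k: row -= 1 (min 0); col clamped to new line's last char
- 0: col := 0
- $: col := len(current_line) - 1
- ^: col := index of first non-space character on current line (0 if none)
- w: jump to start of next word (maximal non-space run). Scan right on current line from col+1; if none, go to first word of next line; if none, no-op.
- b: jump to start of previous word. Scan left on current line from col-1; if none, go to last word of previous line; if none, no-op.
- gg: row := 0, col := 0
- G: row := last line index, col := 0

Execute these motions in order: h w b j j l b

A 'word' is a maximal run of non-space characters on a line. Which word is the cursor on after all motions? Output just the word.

After 1 (h): row=0 col=0 char='t'
After 2 (w): row=0 col=5 char='t'
After 3 (b): row=0 col=0 char='t'
After 4 (j): row=1 col=0 char='m'
After 5 (j): row=2 col=0 char='g'
After 6 (l): row=2 col=1 char='r'
After 7 (b): row=2 col=0 char='g'

Answer: grey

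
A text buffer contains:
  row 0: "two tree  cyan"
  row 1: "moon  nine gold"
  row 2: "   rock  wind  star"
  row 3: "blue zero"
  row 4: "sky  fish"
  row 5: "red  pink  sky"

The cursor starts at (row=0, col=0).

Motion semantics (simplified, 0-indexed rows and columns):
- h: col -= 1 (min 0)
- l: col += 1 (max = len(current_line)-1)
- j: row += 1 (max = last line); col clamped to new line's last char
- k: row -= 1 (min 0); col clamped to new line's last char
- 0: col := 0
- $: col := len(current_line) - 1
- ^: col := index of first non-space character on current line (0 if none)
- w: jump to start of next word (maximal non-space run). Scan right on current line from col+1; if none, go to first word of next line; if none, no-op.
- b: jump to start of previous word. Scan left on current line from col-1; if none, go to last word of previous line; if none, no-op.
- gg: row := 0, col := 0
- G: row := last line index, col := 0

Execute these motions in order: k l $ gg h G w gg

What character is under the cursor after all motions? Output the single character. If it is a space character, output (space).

After 1 (k): row=0 col=0 char='t'
After 2 (l): row=0 col=1 char='w'
After 3 ($): row=0 col=13 char='n'
After 4 (gg): row=0 col=0 char='t'
After 5 (h): row=0 col=0 char='t'
After 6 (G): row=5 col=0 char='r'
After 7 (w): row=5 col=5 char='p'
After 8 (gg): row=0 col=0 char='t'

Answer: t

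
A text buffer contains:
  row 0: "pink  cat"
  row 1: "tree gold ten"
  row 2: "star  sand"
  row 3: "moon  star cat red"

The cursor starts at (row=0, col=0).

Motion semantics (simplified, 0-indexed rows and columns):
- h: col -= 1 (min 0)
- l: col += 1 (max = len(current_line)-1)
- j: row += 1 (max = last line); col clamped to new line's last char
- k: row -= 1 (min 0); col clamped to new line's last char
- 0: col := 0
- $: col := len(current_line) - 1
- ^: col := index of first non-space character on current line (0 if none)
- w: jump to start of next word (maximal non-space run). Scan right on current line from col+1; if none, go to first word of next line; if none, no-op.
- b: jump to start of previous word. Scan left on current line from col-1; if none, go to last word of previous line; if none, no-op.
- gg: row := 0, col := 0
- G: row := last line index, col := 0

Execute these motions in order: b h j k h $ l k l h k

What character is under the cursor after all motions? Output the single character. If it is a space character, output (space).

Answer: a

Derivation:
After 1 (b): row=0 col=0 char='p'
After 2 (h): row=0 col=0 char='p'
After 3 (j): row=1 col=0 char='t'
After 4 (k): row=0 col=0 char='p'
After 5 (h): row=0 col=0 char='p'
After 6 ($): row=0 col=8 char='t'
After 7 (l): row=0 col=8 char='t'
After 8 (k): row=0 col=8 char='t'
After 9 (l): row=0 col=8 char='t'
After 10 (h): row=0 col=7 char='a'
After 11 (k): row=0 col=7 char='a'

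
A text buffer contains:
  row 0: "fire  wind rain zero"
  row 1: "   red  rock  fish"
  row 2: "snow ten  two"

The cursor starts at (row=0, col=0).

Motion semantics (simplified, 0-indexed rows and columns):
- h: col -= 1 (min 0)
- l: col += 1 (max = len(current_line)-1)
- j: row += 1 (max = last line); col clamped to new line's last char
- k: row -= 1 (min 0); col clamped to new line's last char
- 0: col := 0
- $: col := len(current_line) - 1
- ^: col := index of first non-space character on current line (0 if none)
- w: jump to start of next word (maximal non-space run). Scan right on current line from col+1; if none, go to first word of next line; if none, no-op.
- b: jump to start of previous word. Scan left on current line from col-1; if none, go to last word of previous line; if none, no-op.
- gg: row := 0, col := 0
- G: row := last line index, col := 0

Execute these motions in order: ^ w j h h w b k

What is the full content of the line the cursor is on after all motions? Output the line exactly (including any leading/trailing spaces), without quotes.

Answer: fire  wind rain zero

Derivation:
After 1 (^): row=0 col=0 char='f'
After 2 (w): row=0 col=6 char='w'
After 3 (j): row=1 col=6 char='_'
After 4 (h): row=1 col=5 char='d'
After 5 (h): row=1 col=4 char='e'
After 6 (w): row=1 col=8 char='r'
After 7 (b): row=1 col=3 char='r'
After 8 (k): row=0 col=3 char='e'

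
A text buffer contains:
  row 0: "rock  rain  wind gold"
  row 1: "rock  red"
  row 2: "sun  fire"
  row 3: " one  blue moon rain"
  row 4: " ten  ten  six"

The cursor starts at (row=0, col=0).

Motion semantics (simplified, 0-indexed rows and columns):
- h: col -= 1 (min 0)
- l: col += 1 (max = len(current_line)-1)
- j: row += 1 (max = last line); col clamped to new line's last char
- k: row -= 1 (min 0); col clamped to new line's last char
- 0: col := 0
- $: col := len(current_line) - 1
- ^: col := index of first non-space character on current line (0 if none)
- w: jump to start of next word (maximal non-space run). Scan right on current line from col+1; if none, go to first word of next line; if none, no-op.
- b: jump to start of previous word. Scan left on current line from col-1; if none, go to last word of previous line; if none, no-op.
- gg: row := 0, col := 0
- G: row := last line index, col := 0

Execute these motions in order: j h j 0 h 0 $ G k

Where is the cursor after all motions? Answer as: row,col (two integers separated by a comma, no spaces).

After 1 (j): row=1 col=0 char='r'
After 2 (h): row=1 col=0 char='r'
After 3 (j): row=2 col=0 char='s'
After 4 (0): row=2 col=0 char='s'
After 5 (h): row=2 col=0 char='s'
After 6 (0): row=2 col=0 char='s'
After 7 ($): row=2 col=8 char='e'
After 8 (G): row=4 col=0 char='_'
After 9 (k): row=3 col=0 char='_'

Answer: 3,0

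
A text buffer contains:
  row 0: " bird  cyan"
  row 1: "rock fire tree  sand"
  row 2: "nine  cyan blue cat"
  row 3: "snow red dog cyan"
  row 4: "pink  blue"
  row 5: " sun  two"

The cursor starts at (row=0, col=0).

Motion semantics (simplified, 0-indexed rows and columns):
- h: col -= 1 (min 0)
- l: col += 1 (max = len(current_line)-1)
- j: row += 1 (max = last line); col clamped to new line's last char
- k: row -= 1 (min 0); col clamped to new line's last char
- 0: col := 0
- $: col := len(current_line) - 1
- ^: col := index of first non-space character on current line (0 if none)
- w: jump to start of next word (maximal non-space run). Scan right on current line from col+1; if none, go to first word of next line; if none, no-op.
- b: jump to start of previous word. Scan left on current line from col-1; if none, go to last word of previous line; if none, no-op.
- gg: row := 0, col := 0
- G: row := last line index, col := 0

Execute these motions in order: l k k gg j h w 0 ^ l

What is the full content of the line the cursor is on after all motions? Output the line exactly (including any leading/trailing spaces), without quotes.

Answer: rock fire tree  sand

Derivation:
After 1 (l): row=0 col=1 char='b'
After 2 (k): row=0 col=1 char='b'
After 3 (k): row=0 col=1 char='b'
After 4 (gg): row=0 col=0 char='_'
After 5 (j): row=1 col=0 char='r'
After 6 (h): row=1 col=0 char='r'
After 7 (w): row=1 col=5 char='f'
After 8 (0): row=1 col=0 char='r'
After 9 (^): row=1 col=0 char='r'
After 10 (l): row=1 col=1 char='o'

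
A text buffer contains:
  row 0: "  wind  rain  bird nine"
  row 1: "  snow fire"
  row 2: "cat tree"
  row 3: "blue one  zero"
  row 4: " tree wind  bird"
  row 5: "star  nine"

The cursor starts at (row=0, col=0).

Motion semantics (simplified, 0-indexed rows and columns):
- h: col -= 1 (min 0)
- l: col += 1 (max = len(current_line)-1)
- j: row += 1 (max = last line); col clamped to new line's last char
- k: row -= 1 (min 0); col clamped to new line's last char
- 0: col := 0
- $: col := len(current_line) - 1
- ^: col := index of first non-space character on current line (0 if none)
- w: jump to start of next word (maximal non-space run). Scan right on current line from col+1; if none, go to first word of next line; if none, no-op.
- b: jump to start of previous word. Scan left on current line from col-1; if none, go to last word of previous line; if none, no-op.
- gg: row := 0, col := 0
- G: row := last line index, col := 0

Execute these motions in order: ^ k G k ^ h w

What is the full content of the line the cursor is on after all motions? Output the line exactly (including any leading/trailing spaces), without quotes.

After 1 (^): row=0 col=2 char='w'
After 2 (k): row=0 col=2 char='w'
After 3 (G): row=5 col=0 char='s'
After 4 (k): row=4 col=0 char='_'
After 5 (^): row=4 col=1 char='t'
After 6 (h): row=4 col=0 char='_'
After 7 (w): row=4 col=1 char='t'

Answer:  tree wind  bird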